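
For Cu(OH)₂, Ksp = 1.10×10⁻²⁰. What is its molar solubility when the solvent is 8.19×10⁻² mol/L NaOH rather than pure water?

Cu(OH)₂(s) ⇌ Cu²⁺(aq) + 2 OH⁻(aq)
OH⁻ is already present at 8.19×10⁻² mol/L. If s mol/L of Cu(OH)₂ dissolves, [Cu²⁺] = s while [OH⁻] ≈ 8.19×10⁻² mol/L.
Ksp = [Cu²⁺][OH⁻]^2 = s(8.19×10⁻²)^2
s = 1.10×10⁻²⁰ / (8.19×10⁻²)^2 = 1.64×10⁻¹⁸
s = 1.64×10⁻¹⁸ mol/L

1.64×10⁻¹⁸ M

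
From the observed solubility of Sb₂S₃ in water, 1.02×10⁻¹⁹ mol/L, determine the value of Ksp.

Sb₂S₃(s) ⇌ 2 Sb³⁺(aq) + 3 S²⁻(aq)
Let s be the molar solubility. Then [Sb³⁺] = 2s and [S²⁻] = 3s.
Ksp = [Sb³⁺]^2[S²⁻]^3 = (2s)^2 · (3s)^3 = 108s^5
Ksp = 108 × (1.02×10⁻¹⁹)^5 = 1.19×10⁻⁹³

Ksp = 1.19×10⁻⁹³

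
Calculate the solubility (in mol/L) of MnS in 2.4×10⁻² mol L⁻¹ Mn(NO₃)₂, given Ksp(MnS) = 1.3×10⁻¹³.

MnS(s) ⇌ Mn²⁺(aq) + S²⁻(aq)
Mn²⁺ is already present at 2.4×10⁻² mol L⁻¹. If s mol/L of MnS dissolves, [S²⁻] = s while [Mn²⁺] ≈ 2.4×10⁻² mol L⁻¹.
Ksp = [Mn²⁺][S²⁻] = (2.4×10⁻²)s
s = 1.3×10⁻¹³ / (2.4×10⁻²) = 5.4×10⁻¹²
s = 5.4×10⁻¹² mol L⁻¹

5.4×10⁻¹² M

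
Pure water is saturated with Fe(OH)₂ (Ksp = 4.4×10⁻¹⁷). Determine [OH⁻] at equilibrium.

Fe(OH)₂(s) ⇌ Fe²⁺(aq) + 2 OH⁻(aq)
Let s be the molar solubility. Then [Fe²⁺] = s and [OH⁻] = 2s.
Ksp = [Fe²⁺][OH⁻]^2 = s · (2s)^2 = 4s^3 = 4.4×10⁻¹⁷
s = 2.2×10⁻⁶ M
[OH⁻] = 2s = 4.4×10⁻⁶ M

4.4×10⁻⁶ M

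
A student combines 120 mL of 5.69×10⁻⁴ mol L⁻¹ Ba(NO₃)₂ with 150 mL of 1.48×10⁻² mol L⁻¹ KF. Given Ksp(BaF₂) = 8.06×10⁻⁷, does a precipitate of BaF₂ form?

No

After mixing, V = 120 mL + 150 mL = 270 mL.
[Ba²⁺] = (5.69×10⁻⁴)(120)/270 = 2.53×10⁻⁴ mol L⁻¹
[F⁻] = (1.48×10⁻²)(150)/270 = 8.22×10⁻³ mol L⁻¹
Q = [Ba²⁺][F⁻]^2 = 1.71×10⁻⁸
Since Q (1.71×10⁻⁸) is less than Ksp (8.06×10⁻⁷), no BaF₂ precipitates.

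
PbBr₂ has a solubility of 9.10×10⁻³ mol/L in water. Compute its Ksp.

Ksp = 3.01×10⁻⁶

PbBr₂(s) ⇌ Pb²⁺(aq) + 2 Br⁻(aq)
If s mol/L of PbBr₂ dissolves, [Pb²⁺] = s and [Br⁻] = 2s.
Ksp = [Pb²⁺][Br⁻]^2 = s · (2s)^2 = 4s^3
Ksp = 4 × (9.10×10⁻³)^3 = 3.01×10⁻⁶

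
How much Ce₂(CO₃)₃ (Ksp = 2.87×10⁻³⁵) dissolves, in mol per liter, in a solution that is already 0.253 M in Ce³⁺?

2.55×10⁻¹² M

Ce₂(CO₃)₃(s) ⇌ 2 Ce³⁺(aq) + 3 CO₃²⁻(aq)
With Ce³⁺ already at 0.253 M and s small, take [Ce³⁺] ≈ 0.253 M and [CO₃²⁻] = 3s.
Ksp = [Ce³⁺]^2[CO₃²⁻]^3 = (0.253)^2(3s)^3
(3s)^3 = 2.87×10⁻³⁵ / (0.253)^2 = 4.48×10⁻³⁴
s = 2.55×10⁻¹² M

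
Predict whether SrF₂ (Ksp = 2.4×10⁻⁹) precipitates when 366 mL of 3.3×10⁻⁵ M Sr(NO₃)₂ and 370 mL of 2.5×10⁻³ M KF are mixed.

No

The combined volume is 736 mL.
[Sr²⁺] = (3.3×10⁻⁵)(366)/736 = 1.6×10⁻⁵ M
[F⁻] = (2.5×10⁻³)(370)/736 = 1.3×10⁻³ M
Q = [Sr²⁺][F⁻]^2 = 2.6×10⁻¹¹
Since Q (2.6×10⁻¹¹) is less than Ksp (2.4×10⁻⁹), no SrF₂ precipitates.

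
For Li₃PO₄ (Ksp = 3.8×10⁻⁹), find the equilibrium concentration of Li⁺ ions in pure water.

Li₃PO₄(s) ⇌ 3 Li⁺(aq) + PO₄³⁻(aq)
With molar solubility s: [Li⁺] = 3s, [PO₄³⁻] = s.
Ksp = [Li⁺]^3[PO₄³⁻] = (3s)^3 · s = 27s^4 = 3.8×10⁻⁹
s = 3.4×10⁻³ mol L⁻¹
[Li⁺] = 3s = 1.0×10⁻² mol L⁻¹

1.0×10⁻² M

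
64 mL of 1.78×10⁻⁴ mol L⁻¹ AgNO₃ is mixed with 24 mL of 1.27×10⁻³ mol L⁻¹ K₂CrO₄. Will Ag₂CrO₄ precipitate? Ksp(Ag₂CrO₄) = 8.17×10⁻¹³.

Yes

Total volume after mixing = 64 + 24 = 88 mL.
[Ag⁺] = (1.78×10⁻⁴)(64)/88 = 1.29×10⁻⁴ mol L⁻¹
[CrO₄²⁻] = (1.27×10⁻³)(24)/88 = 3.46×10⁻⁴ mol L⁻¹
Q = [Ag⁺]^2[CrO₄²⁻] = 5.80×10⁻¹²
Because Q > Ksp (5.80×10⁻¹² vs 8.17×10⁻¹³), a precipitate of Ag₂CrO₄ forms.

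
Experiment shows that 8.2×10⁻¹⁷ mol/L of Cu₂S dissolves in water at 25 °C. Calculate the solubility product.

Cu₂S(s) ⇌ 2 Cu⁺(aq) + S²⁻(aq)
With molar solubility s: [Cu⁺] = 2s, [S²⁻] = s.
Ksp = [Cu⁺]^2[S²⁻] = (2s)^2 · s = 4s^3
Ksp = 4 × (8.2×10⁻¹⁷)^3 = 2.2×10⁻⁴⁸

Ksp = 2.2×10⁻⁴⁸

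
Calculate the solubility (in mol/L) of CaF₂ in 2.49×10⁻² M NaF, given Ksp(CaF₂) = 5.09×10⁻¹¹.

8.21×10⁻⁸ M

CaF₂(s) ⇌ Ca²⁺(aq) + 2 F⁻(aq)
With F⁻ already at 2.49×10⁻² M and s small, take [F⁻] ≈ 2.49×10⁻² M and [Ca²⁺] = s.
Ksp = [Ca²⁺][F⁻]^2 = s(2.49×10⁻²)^2
s = 5.09×10⁻¹¹ / (2.49×10⁻²)^2 = 8.21×10⁻⁸
s = 8.21×10⁻⁸ M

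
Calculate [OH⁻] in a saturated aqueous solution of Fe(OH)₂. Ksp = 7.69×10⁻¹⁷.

5.36×10⁻⁶ M

Fe(OH)₂(s) ⇌ Fe²⁺(aq) + 2 OH⁻(aq)
For each mole of Fe(OH)₂ that dissolves per liter, [Fe²⁺] = s and [OH⁻] = 2s; let s denote this solubility.
Ksp = [Fe²⁺][OH⁻]^2 = s · (2s)^2 = 4s^3 = 7.69×10⁻¹⁷
s = 2.68×10⁻⁶ M
[OH⁻] = 2s = 5.36×10⁻⁶ M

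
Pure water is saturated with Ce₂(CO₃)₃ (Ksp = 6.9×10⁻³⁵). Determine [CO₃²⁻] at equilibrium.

Ce₂(CO₃)₃(s) ⇌ 2 Ce³⁺(aq) + 3 CO₃²⁻(aq)
Let s be the molar solubility. Then [Ce³⁺] = 2s and [CO₃²⁻] = 3s.
Ksp = [Ce³⁺]^2[CO₃²⁻]^3 = (2s)^2 · (3s)^3 = 108s^5 = 6.9×10⁻³⁵
s = 5.8×10⁻⁸ M
[CO₃²⁻] = 3s = 1.7×10⁻⁷ M

1.7×10⁻⁷ M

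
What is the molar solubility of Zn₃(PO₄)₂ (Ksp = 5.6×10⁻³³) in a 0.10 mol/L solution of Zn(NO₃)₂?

1.2×10⁻¹⁵ M

Zn₃(PO₄)₂(s) ⇌ 3 Zn²⁺(aq) + 2 PO₄³⁻(aq)
Zn²⁺ is already present at 0.10 mol/L. If s mol/L of Zn₃(PO₄)₂ dissolves, [PO₄³⁻] = 2s while [Zn²⁺] ≈ 0.10 mol/L.
Ksp = [Zn²⁺]^3[PO₄³⁻]^2 = (0.10)^3(2s)^2
(2s)^2 = 5.6×10⁻³³ / (0.10)^3 = 5.6×10⁻³⁰
s = 1.2×10⁻¹⁵ mol/L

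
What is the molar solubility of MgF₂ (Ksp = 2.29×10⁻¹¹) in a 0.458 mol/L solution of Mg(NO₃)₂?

MgF₂(s) ⇌ Mg²⁺(aq) + 2 F⁻(aq)
The solution already contains Mg²⁺ at 0.458 mol/L. Let s be the molar solubility of MgF₂.
[Mg²⁺] ≈ 0.458 mol/L (common ion dominates); [F⁻] = 2s.
Ksp = [Mg²⁺][F⁻]^2 = (0.458)(2s)^2
(2s)^2 = 2.29×10⁻¹¹ / (0.458) = 5.00×10⁻¹¹
s = 3.54×10⁻⁶ mol/L

3.54×10⁻⁶ M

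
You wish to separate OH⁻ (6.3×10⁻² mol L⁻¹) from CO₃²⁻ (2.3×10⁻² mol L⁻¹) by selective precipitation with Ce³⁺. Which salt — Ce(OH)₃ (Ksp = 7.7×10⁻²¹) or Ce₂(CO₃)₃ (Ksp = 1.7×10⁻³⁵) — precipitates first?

A salt starts to precipitate once the ion product Q reaches its Ksp.
For Ce(OH)₃: [Ce³⁺] = (Ksp/[OH⁻]^3) = 3.1×10⁻¹⁷ mol L⁻¹
For Ce₂(CO₃)₃: [Ce³⁺] = (Ksp/[CO₃²⁻]^3)^(1/2) = 1.2×10⁻¹⁵ mol L⁻¹
Since Ce(OH)₃ needs less Ce³⁺ to reach saturation, it precipitates first.

Ce(OH)₃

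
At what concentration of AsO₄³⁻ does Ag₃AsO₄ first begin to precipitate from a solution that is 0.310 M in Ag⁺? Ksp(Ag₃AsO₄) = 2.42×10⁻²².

8.12×10⁻²¹ M

A salt starts to precipitate once the ion product Q reaches its Ksp.
Ag₃AsO₄(s) ⇌ 3 Ag⁺(aq) + AsO₄³⁻(aq)
Ksp = [Ag⁺]^3[AsO₄³⁻] = [AsO₄³⁻](0.310)^3
[AsO₄³⁻] = 2.42×10⁻²² / (0.310)^3 = 8.12×10⁻²¹
[AsO₄³⁻] = 8.12×10⁻²¹ M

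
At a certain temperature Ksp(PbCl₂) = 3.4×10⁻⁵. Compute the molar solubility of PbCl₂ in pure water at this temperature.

2.0×10⁻² M

PbCl₂(s) ⇌ Pb²⁺(aq) + 2 Cl⁻(aq)
With molar solubility s: [Pb²⁺] = s, [Cl⁻] = 2s.
Ksp = [Pb²⁺][Cl⁻]^2 = s · (2s)^2 = 4s^3
4s^3 = 3.4×10⁻⁵  ⇒  s^3 = 8.5×10⁻⁶
Taking the 3rd root, s = 2.0×10⁻² M.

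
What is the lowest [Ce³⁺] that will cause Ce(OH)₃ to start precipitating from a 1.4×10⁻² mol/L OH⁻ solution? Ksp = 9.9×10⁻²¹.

3.6×10⁻¹⁵ M

Precipitation begins when Q = Ksp.
Ce(OH)₃(s) ⇌ Ce³⁺(aq) + 3 OH⁻(aq)
Ksp = [Ce³⁺][OH⁻]^3 = [Ce³⁺](1.4×10⁻²)^3
[Ce³⁺] = 9.9×10⁻²¹ / (1.4×10⁻²)^3 = 3.6×10⁻¹⁵
[Ce³⁺] = 3.6×10⁻¹⁵ mol/L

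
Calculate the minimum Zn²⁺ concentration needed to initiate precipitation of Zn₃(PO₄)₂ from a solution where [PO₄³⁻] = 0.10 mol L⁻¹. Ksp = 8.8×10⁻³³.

9.6×10⁻¹¹ M

A salt starts to precipitate once the ion product Q reaches its Ksp.
Zn₃(PO₄)₂(s) ⇌ 3 Zn²⁺(aq) + 2 PO₄³⁻(aq)
Ksp = [Zn²⁺]^3[PO₄³⁻]^2 = [Zn²⁺]^3(0.10)^2
[Zn²⁺]^3 = 8.8×10⁻³³ / (0.10)^2 = 8.8×10⁻³¹
[Zn²⁺] = 9.6×10⁻¹¹ mol L⁻¹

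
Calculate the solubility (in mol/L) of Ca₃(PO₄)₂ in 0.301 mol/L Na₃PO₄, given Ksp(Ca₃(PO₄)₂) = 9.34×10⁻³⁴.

7.25×10⁻¹² M

Ca₃(PO₄)₂(s) ⇌ 3 Ca²⁺(aq) + 2 PO₄³⁻(aq)
PO₄³⁻ is already present at 0.301 mol/L. If s mol/L of Ca₃(PO₄)₂ dissolves, [Ca²⁺] = 3s while [PO₄³⁻] ≈ 0.301 mol/L.
Ksp = [Ca²⁺]^3[PO₄³⁻]^2 = (3s)^3(0.301)^2
(3s)^3 = 9.34×10⁻³⁴ / (0.301)^2 = 1.03×10⁻³²
s = 7.25×10⁻¹² mol/L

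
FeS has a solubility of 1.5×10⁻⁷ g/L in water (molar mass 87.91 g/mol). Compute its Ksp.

Convert to molarity: s = 1.5×10⁻⁷ / 87.91 = 1.706×10⁻⁹ mol/L
FeS(s) ⇌ Fe²⁺(aq) + S²⁻(aq)
Call the molar solubility s, so that [Fe²⁺] = s and [S²⁻] = s.
Ksp = [Fe²⁺][S²⁻] = s · s = s^2
Ksp = (1.706×10⁻⁹)^2 = 2.9×10⁻¹⁸

Ksp = 2.9×10⁻¹⁸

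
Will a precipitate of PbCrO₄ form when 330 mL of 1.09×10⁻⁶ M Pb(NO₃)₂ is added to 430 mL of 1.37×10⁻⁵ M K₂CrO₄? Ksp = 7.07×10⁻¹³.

After mixing, V = 330 mL + 430 mL = 760 mL.
[Pb²⁺] = (1.09×10⁻⁶)(330)/760 = 4.73×10⁻⁷ M
[CrO₄²⁻] = (1.37×10⁻⁵)(430)/760 = 7.75×10⁻⁶ M
Q = [Pb²⁺][CrO₄²⁻] = 3.67×10⁻¹²
Since Q (3.67×10⁻¹²) exceeds Ksp (7.07×10⁻¹³), PbCrO₄ will precipitate.

Yes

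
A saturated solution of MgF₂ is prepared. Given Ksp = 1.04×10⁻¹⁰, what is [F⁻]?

5.92×10⁻⁴ M

MgF₂(s) ⇌ Mg²⁺(aq) + 2 F⁻(aq)
Let s be the molar solubility. Then [Mg²⁺] = s and [F⁻] = 2s.
Ksp = [Mg²⁺][F⁻]^2 = s · (2s)^2 = 4s^3 = 1.04×10⁻¹⁰
s = 2.96×10⁻⁴ mol L⁻¹
[F⁻] = 2s = 5.92×10⁻⁴ mol L⁻¹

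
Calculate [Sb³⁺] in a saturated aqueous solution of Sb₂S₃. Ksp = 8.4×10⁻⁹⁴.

Sb₂S₃(s) ⇌ 2 Sb³⁺(aq) + 3 S²⁻(aq)
If s mol/L of Sb₂S₃ dissolves, [Sb³⁺] = 2s and [S²⁻] = 3s.
Ksp = [Sb³⁺]^2[S²⁻]^3 = (2s)^2 · (3s)^3 = 108s^5 = 8.4×10⁻⁹⁴
s = 9.5×10⁻²⁰ mol/L
[Sb³⁺] = 2s = 1.9×10⁻¹⁹ mol/L

1.9×10⁻¹⁹ M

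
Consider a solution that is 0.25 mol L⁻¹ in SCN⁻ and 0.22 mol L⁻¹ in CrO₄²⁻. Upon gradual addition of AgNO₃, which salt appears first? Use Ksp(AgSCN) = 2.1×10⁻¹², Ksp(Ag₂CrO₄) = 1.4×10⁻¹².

Precipitation of each salt begins when its ion product equals Ksp.
For AgSCN: [Ag⁺] = (Ksp/[SCN⁻]) = 8.4×10⁻¹² mol L⁻¹
For Ag₂CrO₄: [Ag⁺] = (Ksp/[CrO₄²⁻])^(1/2) = 2.5×10⁻⁶ mol L⁻¹
The smaller threshold [Ag⁺] is reached first, so AgSCN precipitates first.

AgSCN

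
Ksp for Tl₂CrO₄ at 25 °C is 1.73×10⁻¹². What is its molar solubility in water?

7.56×10⁻⁵ M

Tl₂CrO₄(s) ⇌ 2 Tl⁺(aq) + CrO₄²⁻(aq)
For each mole of Tl₂CrO₄ that dissolves per liter, [Tl⁺] = 2s and [CrO₄²⁻] = s; let s denote this solubility.
Ksp = [Tl⁺]^2[CrO₄²⁻] = (2s)^2 · s = 4s^3
4s^3 = 1.73×10⁻¹²  ⇒  s^3 = 4.33×10⁻¹³
s = 7.56×10⁻⁵ mol L⁻¹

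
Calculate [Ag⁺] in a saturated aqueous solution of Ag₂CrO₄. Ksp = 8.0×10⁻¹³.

1.2×10⁻⁴ M

Ag₂CrO₄(s) ⇌ 2 Ag⁺(aq) + CrO₄²⁻(aq)
With molar solubility s: [Ag⁺] = 2s, [CrO₄²⁻] = s.
Ksp = [Ag⁺]^2[CrO₄²⁻] = (2s)^2 · s = 4s^3 = 8.0×10⁻¹³
s = 5.8×10⁻⁵ M
[Ag⁺] = 2s = 1.2×10⁻⁴ M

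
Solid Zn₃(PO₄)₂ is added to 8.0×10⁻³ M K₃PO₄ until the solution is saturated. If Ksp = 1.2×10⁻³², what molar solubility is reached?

Zn₃(PO₄)₂(s) ⇌ 3 Zn²⁺(aq) + 2 PO₄³⁻(aq)
The solution already contains PO₄³⁻ at 8.0×10⁻³ M. Let s be the molar solubility of Zn₃(PO₄)₂.
[PO₄³⁻] ≈ 8.0×10⁻³ M (common ion dominates); [Zn²⁺] = 3s.
Ksp = [Zn²⁺]^3[PO₄³⁻]^2 = (3s)^3(8.0×10⁻³)^2
(3s)^3 = 1.2×10⁻³² / (8.0×10⁻³)^2 = 1.9×10⁻²⁸
s = 1.9×10⁻¹⁰ M

1.9×10⁻¹⁰ M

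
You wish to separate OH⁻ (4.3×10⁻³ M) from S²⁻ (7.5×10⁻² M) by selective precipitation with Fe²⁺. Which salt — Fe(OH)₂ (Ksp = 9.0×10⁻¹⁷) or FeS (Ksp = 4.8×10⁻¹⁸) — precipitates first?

Each salt precipitates once Q = Ksp for that salt.
For Fe(OH)₂: [Fe²⁺] = (Ksp/[OH⁻]^2) = 4.9×10⁻¹² M
For FeS: [Fe²⁺] = (Ksp/[S²⁻]) = 6.4×10⁻¹⁷ M
The smaller threshold [Fe²⁺] is reached first, so FeS precipitates first.

FeS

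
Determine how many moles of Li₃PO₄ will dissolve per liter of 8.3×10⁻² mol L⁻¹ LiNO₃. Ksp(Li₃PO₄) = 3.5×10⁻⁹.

6.1×10⁻⁶ M

Li₃PO₄(s) ⇌ 3 Li⁺(aq) + PO₄³⁻(aq)
Li⁺ is already present at 8.3×10⁻² mol L⁻¹. If s mol/L of Li₃PO₄ dissolves, [PO₄³⁻] = s while [Li⁺] ≈ 8.3×10⁻² mol L⁻¹.
Ksp = [Li⁺]^3[PO₄³⁻] = (8.3×10⁻²)^3s
s = 3.5×10⁻⁹ / (8.3×10⁻²)^3 = 6.1×10⁻⁶
s = 6.1×10⁻⁶ mol L⁻¹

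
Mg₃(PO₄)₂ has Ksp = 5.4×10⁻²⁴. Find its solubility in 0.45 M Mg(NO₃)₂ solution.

3.8×10⁻¹² M

Mg₃(PO₄)₂(s) ⇌ 3 Mg²⁺(aq) + 2 PO₄³⁻(aq)
Let s be the solubility of Mg₃(PO₄)₂ here. The common ion gives [Mg²⁺] ≈ 0.45 M, and [PO₄³⁻] = 2s.
Ksp = [Mg²⁺]^3[PO₄³⁻]^2 = (0.45)^3(2s)^2
(2s)^2 = 5.4×10⁻²⁴ / (0.45)^3 = 5.9×10⁻²³
s = 3.8×10⁻¹² M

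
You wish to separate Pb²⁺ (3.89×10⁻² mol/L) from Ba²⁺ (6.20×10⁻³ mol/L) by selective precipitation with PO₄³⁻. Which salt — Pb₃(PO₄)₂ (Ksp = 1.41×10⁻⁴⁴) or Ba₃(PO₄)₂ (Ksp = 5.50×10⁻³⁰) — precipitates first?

Each salt precipitates once Q = Ksp for that salt.
For Pb₃(PO₄)₂: [PO₄³⁻] = (Ksp/[Pb²⁺]^3)^(1/2) = 1.55×10⁻²⁰ mol/L
For Ba₃(PO₄)₂: [PO₄³⁻] = (Ksp/[Ba²⁺]^3)^(1/2) = 4.80×10⁻¹² mol/L
The smaller threshold [PO₄³⁻] is reached first, so Pb₃(PO₄)₂ precipitates first.

Pb₃(PO₄)₂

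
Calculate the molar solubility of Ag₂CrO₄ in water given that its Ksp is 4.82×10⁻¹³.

4.94×10⁻⁵ M

Ag₂CrO₄(s) ⇌ 2 Ag⁺(aq) + CrO₄²⁻(aq)
Let s be the molar solubility. Then [Ag⁺] = 2s and [CrO₄²⁻] = s.
Ksp = [Ag⁺]^2[CrO₄²⁻] = (2s)^2 · s = 4s^3
4s^3 = 4.82×10⁻¹³  ⇒  s^3 = 1.21×10⁻¹³
s = (1.21×10⁻¹³)^(1/3) = 4.94×10⁻⁵ mol L⁻¹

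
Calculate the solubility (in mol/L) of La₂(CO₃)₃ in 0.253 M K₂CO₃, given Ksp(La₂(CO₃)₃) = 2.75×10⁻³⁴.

La₂(CO₃)₃(s) ⇌ 2 La³⁺(aq) + 3 CO₃²⁻(aq)
Let s be the solubility of La₂(CO₃)₃ here. The common ion gives [CO₃²⁻] ≈ 0.253 M, and [La³⁺] = 2s.
Ksp = [La³⁺]^2[CO₃²⁻]^3 = (2s)^2(0.253)^3
(2s)^2 = 2.75×10⁻³⁴ / (0.253)^3 = 1.70×10⁻³²
s = 6.52×10⁻¹⁷ M

6.52×10⁻¹⁷ M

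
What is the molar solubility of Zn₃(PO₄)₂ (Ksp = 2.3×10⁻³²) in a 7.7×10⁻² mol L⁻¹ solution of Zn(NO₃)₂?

3.5×10⁻¹⁵ M

Zn₃(PO₄)₂(s) ⇌ 3 Zn²⁺(aq) + 2 PO₄³⁻(aq)
The solution already contains Zn²⁺ at 7.7×10⁻² mol L⁻¹. Let s be the molar solubility of Zn₃(PO₄)₂.
[Zn²⁺] ≈ 7.7×10⁻² mol L⁻¹ (common ion dominates); [PO₄³⁻] = 2s.
Ksp = [Zn²⁺]^3[PO₄³⁻]^2 = (7.7×10⁻²)^3(2s)^2
(2s)^2 = 2.3×10⁻³² / (7.7×10⁻²)^3 = 5.0×10⁻²⁹
s = 3.5×10⁻¹⁵ mol L⁻¹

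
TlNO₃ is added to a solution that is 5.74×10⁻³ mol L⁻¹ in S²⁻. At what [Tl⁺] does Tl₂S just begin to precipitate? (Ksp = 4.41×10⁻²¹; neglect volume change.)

The threshold for precipitation is Q = Ksp.
Tl₂S(s) ⇌ 2 Tl⁺(aq) + S²⁻(aq)
Ksp = [Tl⁺]^2[S²⁻] = [Tl⁺]^2(5.74×10⁻³)
[Tl⁺]^2 = 4.41×10⁻²¹ / (5.74×10⁻³) = 7.68×10⁻¹⁹
[Tl⁺] = 8.77×10⁻¹⁰ mol L⁻¹

8.77×10⁻¹⁰ M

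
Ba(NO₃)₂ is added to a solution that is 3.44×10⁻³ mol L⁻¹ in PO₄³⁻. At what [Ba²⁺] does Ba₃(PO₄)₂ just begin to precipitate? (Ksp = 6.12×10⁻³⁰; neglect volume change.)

A salt starts to precipitate once the ion product Q reaches its Ksp.
Ba₃(PO₄)₂(s) ⇌ 3 Ba²⁺(aq) + 2 PO₄³⁻(aq)
Ksp = [Ba²⁺]^3[PO₄³⁻]^2 = [Ba²⁺]^3(3.44×10⁻³)^2
[Ba²⁺]^3 = 6.12×10⁻³⁰ / (3.44×10⁻³)^2 = 5.17×10⁻²⁵
[Ba²⁺] = 8.03×10⁻⁹ mol L⁻¹

8.03×10⁻⁹ M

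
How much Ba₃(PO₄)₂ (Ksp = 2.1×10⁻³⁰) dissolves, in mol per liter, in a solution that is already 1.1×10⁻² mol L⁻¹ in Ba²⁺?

Ba₃(PO₄)₂(s) ⇌ 3 Ba²⁺(aq) + 2 PO₄³⁻(aq)
The solution already contains Ba²⁺ at 1.1×10⁻² mol L⁻¹. Let s be the molar solubility of Ba₃(PO₄)₂.
[Ba²⁺] ≈ 1.1×10⁻² mol L⁻¹ (common ion dominates); [PO₄³⁻] = 2s.
Ksp = [Ba²⁺]^3[PO₄³⁻]^2 = (1.1×10⁻²)^3(2s)^2
(2s)^2 = 2.1×10⁻³⁰ / (1.1×10⁻²)^3 = 1.6×10⁻²⁴
s = 6.3×10⁻¹³ mol L⁻¹

6.3×10⁻¹³ M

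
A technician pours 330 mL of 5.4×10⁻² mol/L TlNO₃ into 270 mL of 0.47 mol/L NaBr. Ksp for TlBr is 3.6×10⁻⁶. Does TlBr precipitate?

Yes

The combined volume is 600 mL.
[Tl⁺] = (5.4×10⁻²)(330)/600 = 3.0×10⁻² mol/L
[Br⁻] = (0.47)(270)/600 = 0.21 mol/L
Q = [Tl⁺][Br⁻] = 6.3×10⁻³
Since Q (6.3×10⁻³) exceeds Ksp (3.6×10⁻⁶), TlBr will precipitate.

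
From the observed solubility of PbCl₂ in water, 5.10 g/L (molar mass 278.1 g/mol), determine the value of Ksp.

Ksp = 2.47×10⁻⁵

Convert to molarity: s = 5.10 / 278.1 = 1.8339×10⁻² mol/L
PbCl₂(s) ⇌ Pb²⁺(aq) + 2 Cl⁻(aq)
Call the molar solubility s, so that [Pb²⁺] = s and [Cl⁻] = 2s.
Ksp = [Pb²⁺][Cl⁻]^2 = s · (2s)^2 = 4s^3
Ksp = 4 × (1.8339×10⁻²)^3 = 2.47×10⁻⁵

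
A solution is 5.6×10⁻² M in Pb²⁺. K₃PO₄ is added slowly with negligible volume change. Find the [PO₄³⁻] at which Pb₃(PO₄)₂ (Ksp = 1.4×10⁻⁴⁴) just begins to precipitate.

8.9×10⁻²¹ M

The threshold for precipitation is Q = Ksp.
Pb₃(PO₄)₂(s) ⇌ 3 Pb²⁺(aq) + 2 PO₄³⁻(aq)
Ksp = [Pb²⁺]^3[PO₄³⁻]^2 = [PO₄³⁻]^2(5.6×10⁻²)^3
[PO₄³⁻]^2 = 1.4×10⁻⁴⁴ / (5.6×10⁻²)^3 = 8.0×10⁻⁴¹
[PO₄³⁻] = 8.9×10⁻²¹ M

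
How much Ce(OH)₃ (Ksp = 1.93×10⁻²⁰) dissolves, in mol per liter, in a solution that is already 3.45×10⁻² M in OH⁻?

Ce(OH)₃(s) ⇌ Ce³⁺(aq) + 3 OH⁻(aq)
The solution already contains OH⁻ at 3.45×10⁻² M. Let s be the molar solubility of Ce(OH)₃.
[OH⁻] ≈ 3.45×10⁻² M (common ion dominates); [Ce³⁺] = s.
Ksp = [Ce³⁺][OH⁻]^3 = s(3.45×10⁻²)^3
s = 1.93×10⁻²⁰ / (3.45×10⁻²)^3 = 4.70×10⁻¹⁶
s = 4.70×10⁻¹⁶ M

4.70×10⁻¹⁶ M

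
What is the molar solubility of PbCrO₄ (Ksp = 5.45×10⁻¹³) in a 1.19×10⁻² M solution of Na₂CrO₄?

4.58×10⁻¹¹ M

PbCrO₄(s) ⇌ Pb²⁺(aq) + CrO₄²⁻(aq)
With CrO₄²⁻ already at 1.19×10⁻² M and s small, take [CrO₄²⁻] ≈ 1.19×10⁻² M and [Pb²⁺] = s.
Ksp = [Pb²⁺][CrO₄²⁻] = s(1.19×10⁻²)
s = 5.45×10⁻¹³ / (1.19×10⁻²) = 4.58×10⁻¹¹
s = 4.58×10⁻¹¹ M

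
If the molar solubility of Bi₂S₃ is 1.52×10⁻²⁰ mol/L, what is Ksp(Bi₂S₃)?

Ksp = 8.76×10⁻⁹⁸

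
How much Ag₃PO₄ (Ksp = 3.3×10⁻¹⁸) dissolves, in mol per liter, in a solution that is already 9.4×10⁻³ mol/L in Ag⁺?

4.0×10⁻¹² M

Ag₃PO₄(s) ⇌ 3 Ag⁺(aq) + PO₄³⁻(aq)
Ag⁺ is already present at 9.4×10⁻³ mol/L. If s mol/L of Ag₃PO₄ dissolves, [PO₄³⁻] = s while [Ag⁺] ≈ 9.4×10⁻³ mol/L.
Ksp = [Ag⁺]^3[PO₄³⁻] = (9.4×10⁻³)^3s
s = 3.3×10⁻¹⁸ / (9.4×10⁻³)^3 = 4.0×10⁻¹²
s = 4.0×10⁻¹² mol/L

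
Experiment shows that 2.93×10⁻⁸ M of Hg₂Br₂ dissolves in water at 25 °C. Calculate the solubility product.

Hg₂Br₂(s) ⇌ Hg₂²⁺(aq) + 2 Br⁻(aq)
For each mole of Hg₂Br₂ that dissolves per liter, [Hg₂²⁺] = s and [Br⁻] = 2s; let s denote this solubility.
Ksp = [Hg₂²⁺][Br⁻]^2 = s · (2s)^2 = 4s^3
Ksp = 4 × (2.93×10⁻⁸)^3 = 1.01×10⁻²²

Ksp = 1.01×10⁻²²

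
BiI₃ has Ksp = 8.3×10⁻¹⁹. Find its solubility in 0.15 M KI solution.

2.5×10⁻¹⁶ M

BiI₃(s) ⇌ Bi³⁺(aq) + 3 I⁻(aq)
I⁻ is already present at 0.15 M. If s mol/L of BiI₃ dissolves, [Bi³⁺] = s while [I⁻] ≈ 0.15 M.
Ksp = [Bi³⁺][I⁻]^3 = s(0.15)^3
s = 8.3×10⁻¹⁹ / (0.15)^3 = 2.5×10⁻¹⁶
s = 2.5×10⁻¹⁶ M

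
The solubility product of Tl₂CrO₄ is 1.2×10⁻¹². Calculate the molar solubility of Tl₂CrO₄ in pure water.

Tl₂CrO₄(s) ⇌ 2 Tl⁺(aq) + CrO₄²⁻(aq)
With molar solubility s: [Tl⁺] = 2s, [CrO₄²⁻] = s.
Ksp = [Tl⁺]^2[CrO₄²⁻] = (2s)^2 · s = 4s^3
4s^3 = 1.2×10⁻¹²  ⇒  s^3 = 3.0×10⁻¹³
Taking the 3rd root, s = 6.7×10⁻⁵ mol L⁻¹.

6.7×10⁻⁵ M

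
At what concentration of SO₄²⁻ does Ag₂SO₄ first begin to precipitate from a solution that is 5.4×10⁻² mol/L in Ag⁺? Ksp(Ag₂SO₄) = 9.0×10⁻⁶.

Precipitation of each salt begins when its ion product equals Ksp.
Ag₂SO₄(s) ⇌ 2 Ag⁺(aq) + SO₄²⁻(aq)
Ksp = [Ag⁺]^2[SO₄²⁻] = [SO₄²⁻](5.4×10⁻²)^2
[SO₄²⁻] = 9.0×10⁻⁶ / (5.4×10⁻²)^2 = 3.1×10⁻³
[SO₄²⁻] = 3.1×10⁻³ mol/L

3.1×10⁻³ M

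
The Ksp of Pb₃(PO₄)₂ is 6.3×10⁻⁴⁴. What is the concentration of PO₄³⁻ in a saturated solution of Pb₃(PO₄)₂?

1.8×10⁻⁹ M

Pb₃(PO₄)₂(s) ⇌ 3 Pb²⁺(aq) + 2 PO₄³⁻(aq)
If s mol/L of Pb₃(PO₄)₂ dissolves, [Pb²⁺] = 3s and [PO₄³⁻] = 2s.
Ksp = [Pb²⁺]^3[PO₄³⁻]^2 = (3s)^3 · (2s)^2 = 108s^5 = 6.3×10⁻⁴⁴
s = 9.0×10⁻¹⁰ mol L⁻¹
[PO₄³⁻] = 2s = 1.8×10⁻⁹ mol L⁻¹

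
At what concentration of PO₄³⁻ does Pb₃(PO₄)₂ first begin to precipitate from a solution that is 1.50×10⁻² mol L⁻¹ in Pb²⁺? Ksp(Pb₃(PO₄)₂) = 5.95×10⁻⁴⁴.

Precipitation begins when Q = Ksp.
Pb₃(PO₄)₂(s) ⇌ 3 Pb²⁺(aq) + 2 PO₄³⁻(aq)
Ksp = [Pb²⁺]^3[PO₄³⁻]^2 = [PO₄³⁻]^2(1.50×10⁻²)^3
[PO₄³⁻]^2 = 5.95×10⁻⁴⁴ / (1.50×10⁻²)^3 = 1.76×10⁻³⁸
[PO₄³⁻] = 1.33×10⁻¹⁹ mol L⁻¹

1.33×10⁻¹⁹ M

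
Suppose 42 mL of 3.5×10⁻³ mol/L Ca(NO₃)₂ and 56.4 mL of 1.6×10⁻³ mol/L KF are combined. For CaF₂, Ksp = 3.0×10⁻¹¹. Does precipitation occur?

Yes

After mixing, V = 42 mL + 56.4 mL = 98.4 mL.
[Ca²⁺] = (3.5×10⁻³)(42)/98.4 = 1.5×10⁻³ mol/L
[F⁻] = (1.6×10⁻³)(56.4)/98.4 = 9.2×10⁻⁴ mol/L
Q = [Ca²⁺][F⁻]^2 = 1.3×10⁻⁹
Since Q (1.3×10⁻⁹) exceeds Ksp (3.0×10⁻¹¹), CaF₂ will precipitate.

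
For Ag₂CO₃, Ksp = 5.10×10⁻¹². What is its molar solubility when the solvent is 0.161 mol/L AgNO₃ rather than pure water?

Ag₂CO₃(s) ⇌ 2 Ag⁺(aq) + CO₃²⁻(aq)
Ag⁺ is already present at 0.161 mol/L. If s mol/L of Ag₂CO₃ dissolves, [CO₃²⁻] = s while [Ag⁺] ≈ 0.161 mol/L.
Ksp = [Ag⁺]^2[CO₃²⁻] = (0.161)^2s
s = 5.10×10⁻¹² / (0.161)^2 = 1.97×10⁻¹⁰
s = 1.97×10⁻¹⁰ mol/L

1.97×10⁻¹⁰ M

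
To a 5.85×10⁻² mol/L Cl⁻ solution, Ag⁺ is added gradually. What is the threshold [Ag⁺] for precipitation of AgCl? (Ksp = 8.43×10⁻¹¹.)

1.44×10⁻⁹ M

A salt starts to precipitate once the ion product Q reaches its Ksp.
AgCl(s) ⇌ Ag⁺(aq) + Cl⁻(aq)
Ksp = [Ag⁺][Cl⁻] = [Ag⁺](5.85×10⁻²)
[Ag⁺] = 8.43×10⁻¹¹ / (5.85×10⁻²) = 1.44×10⁻⁹
[Ag⁺] = 1.44×10⁻⁹ mol/L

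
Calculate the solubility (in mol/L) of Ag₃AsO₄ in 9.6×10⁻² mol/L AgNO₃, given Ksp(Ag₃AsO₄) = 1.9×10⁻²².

2.1×10⁻¹⁹ M

Ag₃AsO₄(s) ⇌ 3 Ag⁺(aq) + AsO₄³⁻(aq)
Let s be the solubility of Ag₃AsO₄ here. The common ion gives [Ag⁺] ≈ 9.6×10⁻² mol/L, and [AsO₄³⁻] = s.
Ksp = [Ag⁺]^3[AsO₄³⁻] = (9.6×10⁻²)^3s
s = 1.9×10⁻²² / (9.6×10⁻²)^3 = 2.1×10⁻¹⁹
s = 2.1×10⁻¹⁹ mol/L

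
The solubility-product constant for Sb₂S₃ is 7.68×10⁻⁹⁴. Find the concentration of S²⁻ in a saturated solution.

2.80×10⁻¹⁹ M

Sb₂S₃(s) ⇌ 2 Sb³⁺(aq) + 3 S²⁻(aq)
If s mol/L of Sb₂S₃ dissolves, [Sb³⁺] = 2s and [S²⁻] = 3s.
Ksp = [Sb³⁺]^2[S²⁻]^3 = (2s)^2 · (3s)^3 = 108s^5 = 7.68×10⁻⁹⁴
s = 9.34×10⁻²⁰ mol L⁻¹
[S²⁻] = 3s = 2.80×10⁻¹⁹ mol L⁻¹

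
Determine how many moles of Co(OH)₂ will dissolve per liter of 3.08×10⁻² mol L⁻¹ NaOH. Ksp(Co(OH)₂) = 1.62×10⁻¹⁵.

Co(OH)₂(s) ⇌ Co²⁺(aq) + 2 OH⁻(aq)
The solution already contains OH⁻ at 3.08×10⁻² mol L⁻¹. Let s be the molar solubility of Co(OH)₂.
[OH⁻] ≈ 3.08×10⁻² mol L⁻¹ (common ion dominates); [Co²⁺] = s.
Ksp = [Co²⁺][OH⁻]^2 = s(3.08×10⁻²)^2
s = 1.62×10⁻¹⁵ / (3.08×10⁻²)^2 = 1.71×10⁻¹²
s = 1.71×10⁻¹² mol L⁻¹

1.71×10⁻¹² M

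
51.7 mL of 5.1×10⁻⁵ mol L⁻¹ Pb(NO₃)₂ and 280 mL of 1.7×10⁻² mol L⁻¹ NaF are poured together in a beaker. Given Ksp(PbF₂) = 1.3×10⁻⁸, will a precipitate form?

No

Total volume after mixing = 51.7 + 280 = 331.7 mL.
[Pb²⁺] = (5.1×10⁻⁵)(51.7)/331.7 = 7.9×10⁻⁶ mol L⁻¹
[F⁻] = (1.7×10⁻²)(280)/331.7 = 1.4×10⁻² mol L⁻¹
Q = [Pb²⁺][F⁻]^2 = 1.6×10⁻⁹
Q < Ksp (1.6×10⁻⁹ vs 1.3×10⁻⁸); the solution remains unsaturated and no precipitate forms.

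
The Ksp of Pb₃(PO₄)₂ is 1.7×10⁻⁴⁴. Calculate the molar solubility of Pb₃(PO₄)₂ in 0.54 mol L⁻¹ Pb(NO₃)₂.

1.6×10⁻²² M

Pb₃(PO₄)₂(s) ⇌ 3 Pb²⁺(aq) + 2 PO₄³⁻(aq)
With Pb²⁺ already at 0.54 mol L⁻¹ and s small, take [Pb²⁺] ≈ 0.54 mol L⁻¹ and [PO₄³⁻] = 2s.
Ksp = [Pb²⁺]^3[PO₄³⁻]^2 = (0.54)^3(2s)^2
(2s)^2 = 1.7×10⁻⁴⁴ / (0.54)^3 = 1.1×10⁻⁴³
s = 1.6×10⁻²² mol L⁻¹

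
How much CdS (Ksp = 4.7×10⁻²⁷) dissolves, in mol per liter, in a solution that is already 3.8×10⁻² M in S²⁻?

1.2×10⁻²⁵ M

CdS(s) ⇌ Cd²⁺(aq) + S²⁻(aq)
S²⁻ is already present at 3.8×10⁻² M. If s mol/L of CdS dissolves, [Cd²⁺] = s while [S²⁻] ≈ 3.8×10⁻² M.
Ksp = [Cd²⁺][S²⁻] = s(3.8×10⁻²)
s = 4.7×10⁻²⁷ / (3.8×10⁻²) = 1.2×10⁻²⁵
s = 1.2×10⁻²⁵ M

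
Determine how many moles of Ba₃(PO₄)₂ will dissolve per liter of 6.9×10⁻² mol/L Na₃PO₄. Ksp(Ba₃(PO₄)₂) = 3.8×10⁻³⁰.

3.1×10⁻¹⁰ M

Ba₃(PO₄)₂(s) ⇌ 3 Ba²⁺(aq) + 2 PO₄³⁻(aq)
PO₄³⁻ is already present at 6.9×10⁻² mol/L. If s mol/L of Ba₃(PO₄)₂ dissolves, [Ba²⁺] = 3s while [PO₄³⁻] ≈ 6.9×10⁻² mol/L.
Ksp = [Ba²⁺]^3[PO₄³⁻]^2 = (3s)^3(6.9×10⁻²)^2
(3s)^3 = 3.8×10⁻³⁰ / (6.9×10⁻²)^2 = 8.0×10⁻²⁸
s = 3.1×10⁻¹⁰ mol/L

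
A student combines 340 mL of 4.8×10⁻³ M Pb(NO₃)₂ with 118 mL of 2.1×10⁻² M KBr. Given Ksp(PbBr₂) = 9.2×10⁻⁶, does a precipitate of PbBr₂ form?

No

The combined volume is 458 mL.
[Pb²⁺] = (4.8×10⁻³)(340)/458 = 3.6×10⁻³ M
[Br⁻] = (2.1×10⁻²)(118)/458 = 5.4×10⁻³ M
Q = [Pb²⁺][Br⁻]^2 = 1.0×10⁻⁷
Q < Ksp (1.0×10⁻⁷ vs 9.2×10⁻⁶); the solution remains unsaturated and no precipitate forms.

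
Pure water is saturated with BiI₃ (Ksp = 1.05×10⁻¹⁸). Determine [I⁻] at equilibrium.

4.21×10⁻⁵ M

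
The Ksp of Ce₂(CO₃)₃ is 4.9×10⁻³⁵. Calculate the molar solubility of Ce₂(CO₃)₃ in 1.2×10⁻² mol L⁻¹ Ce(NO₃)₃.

2.3×10⁻¹¹ M

Ce₂(CO₃)₃(s) ⇌ 2 Ce³⁺(aq) + 3 CO₃²⁻(aq)
The solution already contains Ce³⁺ at 1.2×10⁻² mol L⁻¹. Let s be the molar solubility of Ce₂(CO₃)₃.
[Ce³⁺] ≈ 1.2×10⁻² mol L⁻¹ (common ion dominates); [CO₃²⁻] = 3s.
Ksp = [Ce³⁺]^2[CO₃²⁻]^3 = (1.2×10⁻²)^2(3s)^3
(3s)^3 = 4.9×10⁻³⁵ / (1.2×10⁻²)^2 = 3.4×10⁻³¹
s = 2.3×10⁻¹¹ mol L⁻¹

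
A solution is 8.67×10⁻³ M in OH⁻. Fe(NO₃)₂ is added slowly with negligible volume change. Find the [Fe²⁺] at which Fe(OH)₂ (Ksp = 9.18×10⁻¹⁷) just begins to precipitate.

1.22×10⁻¹² M

Each salt precipitates once Q = Ksp for that salt.
Fe(OH)₂(s) ⇌ Fe²⁺(aq) + 2 OH⁻(aq)
Ksp = [Fe²⁺][OH⁻]^2 = [Fe²⁺](8.67×10⁻³)^2
[Fe²⁺] = 9.18×10⁻¹⁷ / (8.67×10⁻³)^2 = 1.22×10⁻¹²
[Fe²⁺] = 1.22×10⁻¹² M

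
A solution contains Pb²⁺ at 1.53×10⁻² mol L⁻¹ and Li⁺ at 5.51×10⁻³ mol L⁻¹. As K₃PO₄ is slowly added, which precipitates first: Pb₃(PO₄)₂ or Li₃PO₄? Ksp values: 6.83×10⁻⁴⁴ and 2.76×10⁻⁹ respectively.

Pb₃(PO₄)₂

The threshold for precipitation is Q = Ksp.
For Pb₃(PO₄)₂: [PO₄³⁻] = (Ksp/[Pb²⁺]^3)^(1/2) = 1.38×10⁻¹⁹ mol L⁻¹
For Li₃PO₄: [PO₄³⁻] = (Ksp/[Li⁺]^3) = 1.65×10⁻² mol L⁻¹
Since Pb₃(PO₄)₂ needs less PO₄³⁻ to reach saturation, it precipitates first.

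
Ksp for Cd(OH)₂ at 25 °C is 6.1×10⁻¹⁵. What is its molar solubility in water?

1.2×10⁻⁵ M

Cd(OH)₂(s) ⇌ Cd²⁺(aq) + 2 OH⁻(aq)
Let s be the molar solubility. Then [Cd²⁺] = s and [OH⁻] = 2s.
Ksp = [Cd²⁺][OH⁻]^2 = s · (2s)^2 = 4s^3
4s^3 = 6.1×10⁻¹⁵  ⇒  s^3 = 1.5×10⁻¹⁵
s = 1.2×10⁻⁵ mol/L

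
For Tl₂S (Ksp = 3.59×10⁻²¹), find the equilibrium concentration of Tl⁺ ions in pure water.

1.93×10⁻⁷ M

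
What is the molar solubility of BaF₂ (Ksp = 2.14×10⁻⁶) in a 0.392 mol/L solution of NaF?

1.39×10⁻⁵ M

BaF₂(s) ⇌ Ba²⁺(aq) + 2 F⁻(aq)
The solution already contains F⁻ at 0.392 mol/L. Let s be the molar solubility of BaF₂.
[F⁻] ≈ 0.392 mol/L (common ion dominates); [Ba²⁺] = s.
Ksp = [Ba²⁺][F⁻]^2 = s(0.392)^2
s = 2.14×10⁻⁶ / (0.392)^2 = 1.39×10⁻⁵
s = 1.39×10⁻⁵ mol/L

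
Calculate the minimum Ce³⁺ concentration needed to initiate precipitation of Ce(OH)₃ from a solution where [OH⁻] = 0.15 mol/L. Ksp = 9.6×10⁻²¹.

A salt starts to precipitate once the ion product Q reaches its Ksp.
Ce(OH)₃(s) ⇌ Ce³⁺(aq) + 3 OH⁻(aq)
Ksp = [Ce³⁺][OH⁻]^3 = [Ce³⁺](0.15)^3
[Ce³⁺] = 9.6×10⁻²¹ / (0.15)^3 = 2.8×10⁻¹⁸
[Ce³⁺] = 2.8×10⁻¹⁸ mol/L

2.8×10⁻¹⁸ M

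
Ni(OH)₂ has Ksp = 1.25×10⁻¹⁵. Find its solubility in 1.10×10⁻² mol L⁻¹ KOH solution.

Ni(OH)₂(s) ⇌ Ni²⁺(aq) + 2 OH⁻(aq)
With OH⁻ already at 1.10×10⁻² mol L⁻¹ and s small, take [OH⁻] ≈ 1.10×10⁻² mol L⁻¹ and [Ni²⁺] = s.
Ksp = [Ni²⁺][OH⁻]^2 = s(1.10×10⁻²)^2
s = 1.25×10⁻¹⁵ / (1.10×10⁻²)^2 = 1.03×10⁻¹¹
s = 1.03×10⁻¹¹ mol L⁻¹

1.03×10⁻¹¹ M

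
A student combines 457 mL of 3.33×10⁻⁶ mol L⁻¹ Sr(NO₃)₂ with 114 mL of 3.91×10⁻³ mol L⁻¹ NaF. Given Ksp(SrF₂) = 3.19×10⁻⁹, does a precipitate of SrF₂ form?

The combined volume is 571 mL.
[Sr²⁺] = (3.33×10⁻⁶)(457)/571 = 2.67×10⁻⁶ mol L⁻¹
[F⁻] = (3.91×10⁻³)(114)/571 = 7.81×10⁻⁴ mol L⁻¹
Q = [Sr²⁺][F⁻]^2 = 1.62×10⁻¹²
Since Q (1.62×10⁻¹²) is less than Ksp (3.19×10⁻⁹), no SrF₂ precipitates.

No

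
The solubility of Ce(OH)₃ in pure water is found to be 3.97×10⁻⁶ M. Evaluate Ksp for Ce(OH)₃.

Ksp = 6.71×10⁻²¹

Ce(OH)₃(s) ⇌ Ce³⁺(aq) + 3 OH⁻(aq)
With molar solubility s: [Ce³⁺] = s, [OH⁻] = 3s.
Ksp = [Ce³⁺][OH⁻]^3 = s · (3s)^3 = 27s^4
Ksp = 27 × (3.97×10⁻⁶)^4 = 6.71×10⁻²¹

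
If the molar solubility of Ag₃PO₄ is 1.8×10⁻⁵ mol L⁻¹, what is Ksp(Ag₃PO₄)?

Ksp = 2.8×10⁻¹⁸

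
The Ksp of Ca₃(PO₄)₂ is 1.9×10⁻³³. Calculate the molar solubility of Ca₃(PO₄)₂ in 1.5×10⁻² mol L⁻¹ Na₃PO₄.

6.8×10⁻¹¹ M

Ca₃(PO₄)₂(s) ⇌ 3 Ca²⁺(aq) + 2 PO₄³⁻(aq)
PO₄³⁻ is already present at 1.5×10⁻² mol L⁻¹. If s mol/L of Ca₃(PO₄)₂ dissolves, [Ca²⁺] = 3s while [PO₄³⁻] ≈ 1.5×10⁻² mol L⁻¹.
Ksp = [Ca²⁺]^3[PO₄³⁻]^2 = (3s)^3(1.5×10⁻²)^2
(3s)^3 = 1.9×10⁻³³ / (1.5×10⁻²)^2 = 8.4×10⁻³⁰
s = 6.8×10⁻¹¹ mol L⁻¹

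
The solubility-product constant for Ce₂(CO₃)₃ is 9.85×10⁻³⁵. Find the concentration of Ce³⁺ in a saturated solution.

Ce₂(CO₃)₃(s) ⇌ 2 Ce³⁺(aq) + 3 CO₃²⁻(aq)
Let s be the molar solubility. Then [Ce³⁺] = 2s and [CO₃²⁻] = 3s.
Ksp = [Ce³⁺]^2[CO₃²⁻]^3 = (2s)^2 · (3s)^3 = 108s^5 = 9.85×10⁻³⁵
s = 6.19×10⁻⁸ M
[Ce³⁺] = 2s = 1.24×10⁻⁷ M

1.24×10⁻⁷ M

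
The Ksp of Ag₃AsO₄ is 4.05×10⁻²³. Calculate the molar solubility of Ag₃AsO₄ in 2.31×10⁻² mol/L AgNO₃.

3.29×10⁻¹⁸ M

Ag₃AsO₄(s) ⇌ 3 Ag⁺(aq) + AsO₄³⁻(aq)
The solution already contains Ag⁺ at 2.31×10⁻² mol/L. Let s be the molar solubility of Ag₃AsO₄.
[Ag⁺] ≈ 2.31×10⁻² mol/L (common ion dominates); [AsO₄³⁻] = s.
Ksp = [Ag⁺]^3[AsO₄³⁻] = (2.31×10⁻²)^3s
s = 4.05×10⁻²³ / (2.31×10⁻²)^3 = 3.29×10⁻¹⁸
s = 3.29×10⁻¹⁸ mol/L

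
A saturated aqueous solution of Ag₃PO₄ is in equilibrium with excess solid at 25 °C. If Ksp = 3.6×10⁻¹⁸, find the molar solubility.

Ag₃PO₄(s) ⇌ 3 Ag⁺(aq) + PO₄³⁻(aq)
If s mol/L of Ag₃PO₄ dissolves, [Ag⁺] = 3s and [PO₄³⁻] = s.
Ksp = [Ag⁺]^3[PO₄³⁻] = (3s)^3 · s = 27s^4
27s^4 = 3.6×10⁻¹⁸  ⇒  s^4 = 1.3×10⁻¹⁹
s = 1.9×10⁻⁵ M

1.9×10⁻⁵ M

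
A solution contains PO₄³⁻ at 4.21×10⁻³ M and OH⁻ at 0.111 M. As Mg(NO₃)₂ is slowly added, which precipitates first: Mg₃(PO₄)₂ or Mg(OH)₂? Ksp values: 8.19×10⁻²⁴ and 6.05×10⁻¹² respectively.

Mg(OH)₂

Each salt precipitates once Q = Ksp for that salt.
For Mg₃(PO₄)₂: [Mg²⁺] = (Ksp/[PO₄³⁻]^2)^(1/3) = 7.73×10⁻⁷ M
For Mg(OH)₂: [Mg²⁺] = (Ksp/[OH⁻]^2) = 4.91×10⁻¹⁰ M
The smaller threshold [Mg²⁺] is reached first, so Mg(OH)₂ precipitates first.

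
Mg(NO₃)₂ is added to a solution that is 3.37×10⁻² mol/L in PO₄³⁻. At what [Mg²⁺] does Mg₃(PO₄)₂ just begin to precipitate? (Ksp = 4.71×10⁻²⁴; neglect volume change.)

Precipitation begins when Q = Ksp.
Mg₃(PO₄)₂(s) ⇌ 3 Mg²⁺(aq) + 2 PO₄³⁻(aq)
Ksp = [Mg²⁺]^3[PO₄³⁻]^2 = [Mg²⁺]^3(3.37×10⁻²)^2
[Mg²⁺]^3 = 4.71×10⁻²⁴ / (3.37×10⁻²)^2 = 4.15×10⁻²¹
[Mg²⁺] = 1.61×10⁻⁷ mol/L

1.61×10⁻⁷ M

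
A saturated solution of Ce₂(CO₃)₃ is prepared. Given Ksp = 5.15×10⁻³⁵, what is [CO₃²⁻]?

1.63×10⁻⁷ M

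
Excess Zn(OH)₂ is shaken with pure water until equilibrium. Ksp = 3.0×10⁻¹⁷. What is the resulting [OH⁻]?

3.9×10⁻⁶ M

Zn(OH)₂(s) ⇌ Zn²⁺(aq) + 2 OH⁻(aq)
Let s be the molar solubility. Then [Zn²⁺] = s and [OH⁻] = 2s.
Ksp = [Zn²⁺][OH⁻]^2 = s · (2s)^2 = 4s^3 = 3.0×10⁻¹⁷
s = 2.0×10⁻⁶ M
[OH⁻] = 2s = 3.9×10⁻⁶ M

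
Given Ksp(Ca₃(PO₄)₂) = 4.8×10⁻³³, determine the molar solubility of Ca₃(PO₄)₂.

Ca₃(PO₄)₂(s) ⇌ 3 Ca²⁺(aq) + 2 PO₄³⁻(aq)
For each mole of Ca₃(PO₄)₂ that dissolves per liter, [Ca²⁺] = 3s and [PO₄³⁻] = 2s; let s denote this solubility.
Ksp = [Ca²⁺]^3[PO₄³⁻]^2 = (3s)^3 · (2s)^2 = 108s^5
108s^5 = 4.8×10⁻³³  ⇒  s^5 = 4.4×10⁻³⁵
s = 1.3×10⁻⁷ mol/L

1.3×10⁻⁷ M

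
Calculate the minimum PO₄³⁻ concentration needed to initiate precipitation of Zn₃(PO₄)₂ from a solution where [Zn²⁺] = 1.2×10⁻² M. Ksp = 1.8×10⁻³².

A salt starts to precipitate once the ion product Q reaches its Ksp.
Zn₃(PO₄)₂(s) ⇌ 3 Zn²⁺(aq) + 2 PO₄³⁻(aq)
Ksp = [Zn²⁺]^3[PO₄³⁻]^2 = [PO₄³⁻]^2(1.2×10⁻²)^3
[PO₄³⁻]^2 = 1.8×10⁻³² / (1.2×10⁻²)^3 = 1.0×10⁻²⁶
[PO₄³⁻] = 1.0×10⁻¹³ M

1.0×10⁻¹³ M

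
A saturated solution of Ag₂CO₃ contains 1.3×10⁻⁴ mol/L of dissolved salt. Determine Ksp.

Ksp = 8.8×10⁻¹²

Ag₂CO₃(s) ⇌ 2 Ag⁺(aq) + CO₃²⁻(aq)
With molar solubility s: [Ag⁺] = 2s, [CO₃²⁻] = s.
Ksp = [Ag⁺]^2[CO₃²⁻] = (2s)^2 · s = 4s^3
Ksp = 4 × (1.3×10⁻⁴)^3 = 8.8×10⁻¹²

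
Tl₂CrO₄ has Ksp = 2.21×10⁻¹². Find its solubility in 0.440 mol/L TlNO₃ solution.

Tl₂CrO₄(s) ⇌ 2 Tl⁺(aq) + CrO₄²⁻(aq)
Tl⁺ is already present at 0.440 mol/L. If s mol/L of Tl₂CrO₄ dissolves, [CrO₄²⁻] = s while [Tl⁺] ≈ 0.440 mol/L.
Ksp = [Tl⁺]^2[CrO₄²⁻] = (0.440)^2s
s = 2.21×10⁻¹² / (0.440)^2 = 1.14×10⁻¹¹
s = 1.14×10⁻¹¹ mol/L

1.14×10⁻¹¹ M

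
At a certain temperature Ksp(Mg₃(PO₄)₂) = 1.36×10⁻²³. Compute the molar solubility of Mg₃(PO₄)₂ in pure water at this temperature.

1.05×10⁻⁵ M

Mg₃(PO₄)₂(s) ⇌ 3 Mg²⁺(aq) + 2 PO₄³⁻(aq)
If s mol/L of Mg₃(PO₄)₂ dissolves, [Mg²⁺] = 3s and [PO₄³⁻] = 2s.
Ksp = [Mg²⁺]^3[PO₄³⁻]^2 = (3s)^3 · (2s)^2 = 108s^5
108s^5 = 1.36×10⁻²³  ⇒  s^5 = 1.26×10⁻²⁵
Taking the 5th root, s = 1.05×10⁻⁵ mol L⁻¹.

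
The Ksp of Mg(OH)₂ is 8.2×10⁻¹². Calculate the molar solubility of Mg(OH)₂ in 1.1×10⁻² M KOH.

6.8×10⁻⁸ M

Mg(OH)₂(s) ⇌ Mg²⁺(aq) + 2 OH⁻(aq)
OH⁻ is already present at 1.1×10⁻² M. If s mol/L of Mg(OH)₂ dissolves, [Mg²⁺] = s while [OH⁻] ≈ 1.1×10⁻² M.
Ksp = [Mg²⁺][OH⁻]^2 = s(1.1×10⁻²)^2
s = 8.2×10⁻¹² / (1.1×10⁻²)^2 = 6.8×10⁻⁸
s = 6.8×10⁻⁸ M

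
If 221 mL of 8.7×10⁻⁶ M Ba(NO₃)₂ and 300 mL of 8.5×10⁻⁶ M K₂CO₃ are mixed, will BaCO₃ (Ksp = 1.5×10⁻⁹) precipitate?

Total volume after mixing = 221 + 300 = 521 mL.
[Ba²⁺] = (8.7×10⁻⁶)(221)/521 = 3.7×10⁻⁶ M
[CO₃²⁻] = (8.5×10⁻⁶)(300)/521 = 4.9×10⁻⁶ M
Q = [Ba²⁺][CO₃²⁻] = 1.8×10⁻¹¹
Q < Ksp (1.8×10⁻¹¹ vs 1.5×10⁻⁹); the solution remains unsaturated and no precipitate forms.

No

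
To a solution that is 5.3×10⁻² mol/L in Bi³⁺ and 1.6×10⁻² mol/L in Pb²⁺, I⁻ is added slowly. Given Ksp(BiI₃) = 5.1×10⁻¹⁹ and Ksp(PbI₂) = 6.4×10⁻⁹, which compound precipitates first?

A salt starts to precipitate once the ion product Q reaches its Ksp.
For BiI₃: [I⁻] = (Ksp/[Bi³⁺])^(1/3) = 2.1×10⁻⁶ mol/L
For PbI₂: [I⁻] = (Ksp/[Pb²⁺])^(1/2) = 6.3×10⁻⁴ mol/L
The smaller threshold [I⁻] is reached first, so BiI₃ precipitates first.

BiI₃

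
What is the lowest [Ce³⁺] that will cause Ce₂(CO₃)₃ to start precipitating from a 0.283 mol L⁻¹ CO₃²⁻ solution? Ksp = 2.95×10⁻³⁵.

Precipitation begins when Q = Ksp.
Ce₂(CO₃)₃(s) ⇌ 2 Ce³⁺(aq) + 3 CO₃²⁻(aq)
Ksp = [Ce³⁺]^2[CO₃²⁻]^3 = [Ce³⁺]^2(0.283)^3
[Ce³⁺]^2 = 2.95×10⁻³⁵ / (0.283)^3 = 1.30×10⁻³³
[Ce³⁺] = 3.61×10⁻¹⁷ mol L⁻¹

3.61×10⁻¹⁷ M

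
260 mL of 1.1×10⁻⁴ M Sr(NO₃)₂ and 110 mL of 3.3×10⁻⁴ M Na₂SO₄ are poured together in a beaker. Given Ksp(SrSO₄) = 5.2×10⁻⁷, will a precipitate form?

Total volume after mixing = 260 + 110 = 370 mL.
[Sr²⁺] = (1.1×10⁻⁴)(260)/370 = 7.7×10⁻⁵ M
[SO₄²⁻] = (3.3×10⁻⁴)(110)/370 = 9.8×10⁻⁵ M
Q = [Sr²⁺][SO₄²⁻] = 7.6×10⁻⁹
Since Q (7.6×10⁻⁹) is less than Ksp (5.2×10⁻⁷), no SrSO₄ precipitates.

No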